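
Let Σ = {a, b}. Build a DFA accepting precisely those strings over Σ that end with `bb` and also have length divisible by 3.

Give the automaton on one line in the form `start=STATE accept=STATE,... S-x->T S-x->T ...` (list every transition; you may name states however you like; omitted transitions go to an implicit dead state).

Handle the two conditions separately and then intersect. The first has 3 states tracking how much of the suffix `bb` has currently been matched; the second has 3 states tracking the input length modulo 3. A product state is a pair (one from each), accepting exactly when both do. After merging equivalent states the machine shrinks.
        a   b  
>  q0   q1  q1 
   q1   q2  q3 
   q2   q0  q0 
   q3   q0  q4 
 * q4   q1  q1 
(> = start, * = accepting)

start=q0 accept=q4 q0-a->q1 q0-b->q1 q1-a->q2 q1-b->q3 q2-a->q0 q2-b->q0 q3-a->q0 q3-b->q4 q4-a->q1 q4-b->q1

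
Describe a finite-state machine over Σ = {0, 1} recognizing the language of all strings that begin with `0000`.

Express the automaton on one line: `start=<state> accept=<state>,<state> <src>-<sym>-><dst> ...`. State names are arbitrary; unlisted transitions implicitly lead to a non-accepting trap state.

Walk along `0000` while the input agrees: from s0 take `0` to s1, and so on. Any deviation drops to the rejecting sink s5. Once s4 is reached the prefix is confirmed and every continuation is accepted.
With 6 states:
        0   1  
>  s0   s1  s5 
   s1   s2  s5 
   s2   s3  s5 
   s3   s4  s5 
 * s4   s4  s4 
   s5   s5  s5 
(> = start, * = accepting)

start=s0 accept=s4 s0-0->s1 s0-1->s5 s1-0->s2 s1-1->s5 s2-0->s3 s2-1->s5 s3-0->s4 s3-1->s5 s4-0->s4 s4-1->s4 s5-0->s5 s5-1->s5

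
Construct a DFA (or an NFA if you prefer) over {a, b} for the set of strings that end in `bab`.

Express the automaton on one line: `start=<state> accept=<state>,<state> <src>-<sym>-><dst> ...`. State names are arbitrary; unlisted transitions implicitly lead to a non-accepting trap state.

start=S0 accept=S3 S0-a->S0 S0-b->S1 S1-a->S2 S1-b->S1 S2-a->S0 S2-b->S3 S3-a->S2 S3-b->S1

Let each state record the length of the longest suffix of the input read so far that is also a prefix of `bab`. S1 means the last symbol is `b`; S2 means the last 2 symbols are `ba`; S3 means the last 3 symbols are `bab`. Accept only at S3, where the string currently ends in `bab`.
4 states suffice.
        a   b  
>  S0   S0  S1 
   S1   S2  S1 
   S2   S0  S3 
 * S3   S2  S1 
(> = start, * = accepting)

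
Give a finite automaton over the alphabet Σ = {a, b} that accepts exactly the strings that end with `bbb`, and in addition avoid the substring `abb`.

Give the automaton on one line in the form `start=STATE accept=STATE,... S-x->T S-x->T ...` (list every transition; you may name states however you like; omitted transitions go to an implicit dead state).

Handle the two conditions separately and then intersect. The first has 4 states tracking how much of the suffix `bbb` has currently been matched; the second has 4 states tracking partial matches of the forbidden pattern `abb`. A product state is a pair (one from each), accepting exactly when both do. Equivalent product states are then merged.
        a   b  
>  q0   q1  q2 
   q1   q1  q1 
   q2   q1  q3 
   q3   q1  q4 
 * q4   q1  q4 
(> = start, * = accepting)

start=q0 accept=q4 q0-a->q1 q0-b->q2 q1-a->q1 q1-b->q1 q2-a->q1 q2-b->q3 q3-a->q1 q3-b->q4 q4-a->q1 q4-b->q4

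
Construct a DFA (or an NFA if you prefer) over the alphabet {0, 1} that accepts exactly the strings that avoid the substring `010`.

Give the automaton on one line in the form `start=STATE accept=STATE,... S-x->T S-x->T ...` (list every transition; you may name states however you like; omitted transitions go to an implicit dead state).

start=S0 accept=S0,S1,S2 S0-0->S1 S0-1->S0 S1-0->S1 S1-1->S2 S2-0->S3 S2-1->S0 S3-0->S3 S3-1->S3

This is the complement of 'contains `010`'. Use the same substring-matching states — S0 through S3 holding how much of `010` has just been matched — but flip the accepting set: everything except the trap S3 accepts.
        0   1  
>* S0   S1  S0 
 * S1   S1  S2 
 * S2   S3  S0 
   S3   S3  S3 
(> = start, * = accepting)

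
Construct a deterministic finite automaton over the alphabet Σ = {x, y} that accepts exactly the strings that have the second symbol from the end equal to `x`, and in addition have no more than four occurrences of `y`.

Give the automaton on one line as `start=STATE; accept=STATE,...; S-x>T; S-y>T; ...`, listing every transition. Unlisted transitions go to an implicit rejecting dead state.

Handle the two conditions separately and then intersect. The first has 7 states tracking the last 2 symbols read; the second has 6 states tracking the count of `y`s, saturating at 5. A product state is a pair (one from each), accepting exactly when both do.
A 23-state machine:
          x    y  
>  q0     q1   q2 
   q1     q3   q4 
   q2     q5   q6 
 * q3     q3   q4 
 * q4     q5   q6 
   q5     q7   q8 
   q6     q9  q10 
 * q7     q7   q8 
 * q8     q9  q10 
   q9    q11  q12 
   q10   q13  q14 
 * q11   q11  q12 
 * q12   q13  q14 
   q13   q15  q16 
   q14   q17  q18 
 * q15   q15  q16 
 * q16   q17  q18 
   q17   q19  q20 
   q18   q21  q18 
 * q19   q19  q20 
   q20   q21  q18 
   q21   q22  q20 
   q22   q22  q20 
(> = start, * = accepting)

start=q0; accept=q3,q4,q7,q8,q11,q12,q15,q16,q19; q0-x>q1; q0-y>q2; q1-x>q3; q1-y>q4; q2-x>q5; q2-y>q6; q3-x>q3; q3-y>q4; q4-x>q5; q4-y>q6; q5-x>q7; q5-y>q8; q6-x>q9; q6-y>q10; q7-x>q7; q7-y>q8; q8-x>q9; q8-y>q10; q9-x>q11; q9-y>q12; q10-x>q13; q10-y>q14; q11-x>q11; q11-y>q12; q12-x>q13; q12-y>q14; q13-x>q15; q13-y>q16; q14-x>q17; q14-y>q18; q15-x>q15; q15-y>q16; q16-x>q17; q16-y>q18; q17-x>q19; q17-y>q20; q18-x>q21; q18-y>q18; q19-x>q19; q19-y>q20; q20-x>q21; q20-y>q18; q21-x>q22; q21-y>q20; q22-x>q22; q22-y>q20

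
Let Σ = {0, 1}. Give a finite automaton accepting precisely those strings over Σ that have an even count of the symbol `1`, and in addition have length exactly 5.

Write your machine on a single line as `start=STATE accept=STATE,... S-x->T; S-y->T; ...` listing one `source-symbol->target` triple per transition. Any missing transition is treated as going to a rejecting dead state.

start=A; accept=J; A-0->B; A-1->C; B-0->D; B-1->E; C-0->E; C-1->D; D-0->F; D-1->G; E-0->G; E-1->F; F-0->H; F-1->I; G-0->I; G-1->H; H-0->J; H-1->K; I-0->K; I-1->J; J-0->K; J-1->K; K-0->K; K-1->K

Handle the two conditions separately and then intersect. The first has 2 states tracking the count of `1`s modulo 2; the second has 7 states tracking the input length, saturating at 6. A product state is a pair (one from each), accepting exactly when both do. Minimizing collapses redundant product states.
       0  1 
>  A   B  C 
   B   D  E 
   C   E  D 
   D   F  G 
   E   G  F 
   F   H  I 
   G   I  H 
   H   J  K 
   I   K  J 
 * J   K  K 
   K   K  K 
(> = start, * = accepting)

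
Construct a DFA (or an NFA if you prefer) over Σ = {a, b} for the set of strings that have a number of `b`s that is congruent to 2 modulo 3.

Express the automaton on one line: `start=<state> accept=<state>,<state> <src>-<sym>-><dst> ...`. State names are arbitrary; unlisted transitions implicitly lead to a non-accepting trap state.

Keep the running count of `b`s modulo 3: each `b` advances along the cycle s0 → s1 → s2 → s0 while other symbols loop. Accept at s2.
A 3-state machine:
        a   b  
>  s0   s0  s1 
   s1   s1  s2 
 * s2   s2  s0 
(> = start, * = accepting)

start=s0 accept=s2 s0-a->s0 s0-b->s1 s1-a->s1 s1-b->s2 s2-a->s2 s2-b->s0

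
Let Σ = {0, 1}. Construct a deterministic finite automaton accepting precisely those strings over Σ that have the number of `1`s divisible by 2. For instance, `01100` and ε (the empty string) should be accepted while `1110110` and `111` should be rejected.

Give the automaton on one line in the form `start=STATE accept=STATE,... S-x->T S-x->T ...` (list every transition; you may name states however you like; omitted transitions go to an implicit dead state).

The only thing that matters is how many `1`s have appeared, reduced mod 2. Use one state per residue: s0 for 0, …, s1 for 1. Reading `1` moves to the next residue; anything else stays put. s0 is accepting.
A 2-state machine:
        0   1  
>* s0   s0  s1 
   s1   s1  s0 
(> = start, * = accepting)

start=s0 accept=s0 s0-0->s0 s0-1->s1 s1-0->s1 s1-1->s0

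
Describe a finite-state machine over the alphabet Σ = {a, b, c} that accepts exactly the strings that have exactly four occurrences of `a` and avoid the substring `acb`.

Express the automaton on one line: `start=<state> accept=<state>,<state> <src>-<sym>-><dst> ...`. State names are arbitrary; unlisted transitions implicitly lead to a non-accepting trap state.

Run two small machines in parallel and take their product. The first has 6 states tracking the count of `a`s, saturating at 5; the second has 4 states tracking partial matches of the forbidden pattern `acb`. A product state is a pair (one from each), accepting exactly when both do. After merging equivalent states the machine shrinks.
          a    b    c  
>  q0     q1   q0   q0 
   q1     q2   q3   q4 
   q2     q5   q6   q7 
   q3     q2   q3   q3 
   q4     q2   q8   q3 
   q5     q9  q10  q11 
   q6     q5   q6   q6 
   q7     q5   q8   q6 
   q8     q8   q8   q8 
 * q9     q8  q12  q13 
   q10    q9  q10  q10 
   q11    q9   q8  q10 
 * q12    q8  q12  q12 
 * q13    q8   q8  q12 
(> = start, * = accepting)

start=q0 accept=q9,q12,q13 q0-a->q1 q0-b->q0 q0-c->q0 q1-a->q2 q1-b->q3 q1-c->q4 q2-a->q5 q2-b->q6 q2-c->q7 q3-a->q2 q3-b->q3 q3-c->q3 q4-a->q2 q4-b->q8 q4-c->q3 q5-a->q9 q5-b->q10 q5-c->q11 q6-a->q5 q6-b->q6 q6-c->q6 q7-a->q5 q7-b->q8 q7-c->q6 q8-a->q8 q8-b->q8 q8-c->q8 q9-a->q8 q9-b->q12 q9-c->q13 q10-a->q9 q10-b->q10 q10-c->q10 q11-a->q9 q11-b->q8 q11-c->q10 q12-a->q8 q12-b->q12 q12-c->q12 q13-a->q8 q13-b->q8 q13-c->q12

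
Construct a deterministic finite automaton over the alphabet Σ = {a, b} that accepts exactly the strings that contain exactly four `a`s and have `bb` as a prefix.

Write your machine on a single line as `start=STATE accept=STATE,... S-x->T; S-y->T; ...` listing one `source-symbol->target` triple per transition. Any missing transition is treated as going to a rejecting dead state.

start=q0; accept=q7; q0-a->q1; q0-b->q2; q1-a->q1; q1-b->q1; q2-a->q1; q2-b->q3; q3-a->q4; q3-b->q3; q4-a->q5; q4-b->q4; q5-a->q6; q5-b->q5; q6-a->q7; q6-b->q6; q7-a->q1; q7-b->q7

Run two small machines in parallel and take their product. One (6 states) tracks the count of `a`s, saturating at 5; the other (4 states) tracks whether the input so far still matches the prefix `bb`. Each combined state is a pair, one component from each; accept when both components accept. Minimizing collapses redundant product states.
8 states suffice.
        a   b  
>  q0   q1  q2 
   q1   q1  q1 
   q2   q1  q3 
   q3   q4  q3 
   q4   q5  q4 
   q5   q6  q5 
   q6   q7  q6 
 * q7   q1  q7 
(> = start, * = accepting)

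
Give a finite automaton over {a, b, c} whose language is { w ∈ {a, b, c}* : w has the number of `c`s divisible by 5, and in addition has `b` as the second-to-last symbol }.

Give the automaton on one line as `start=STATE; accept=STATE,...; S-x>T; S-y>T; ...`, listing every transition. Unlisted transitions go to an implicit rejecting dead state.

start=s0; accept=s3,s4; s0-a>s0; s0-b>s1; s0-c>s2; s1-a>s3; s1-b>s4; s1-c>s2; s2-a>s2; s2-b>s2; s2-c>s5; s3-a>s0; s3-b>s1; s3-c>s2; s4-a>s3; s4-b>s4; s4-c>s2; s5-a>s5; s5-b>s5; s5-c>s6; s6-a>s6; s6-b>s6; s6-c>s7; s7-a>s7; s7-b>s8; s7-c>s0; s8-a>s7; s8-b>s8; s8-c>s3

Build one automaton per condition and run them in lockstep. One (5 states) tracks the count of `c`s modulo 5; the other (13 states) tracks the last 2 symbols read. Each combined state is a pair, one component from each; accept when both components accept. Equivalent product states are then merged.
        a   b   c  
>  s0   s0  s1  s2 
   s1   s3  s4  s2 
   s2   s2  s2  s5 
 * s3   s0  s1  s2 
 * s4   s3  s4  s2 
   s5   s5  s5  s6 
   s6   s6  s6  s7 
   s7   s7  s8  s0 
   s8   s7  s8  s3 
(> = start, * = accepting)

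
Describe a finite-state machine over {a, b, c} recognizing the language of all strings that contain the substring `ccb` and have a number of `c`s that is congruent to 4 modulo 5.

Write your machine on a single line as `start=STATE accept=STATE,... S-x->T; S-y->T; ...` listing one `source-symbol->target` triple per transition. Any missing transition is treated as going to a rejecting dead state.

Run two small machines in parallel and take their product. One (4 states) tracks whether and how much of `ccb` has been seen; the other (5 states) tracks the count of `c`s modulo 5. Each combined state is a pair, one component from each; accept when both components accept.
          a    b    c  
>  S0     S0   S0   S1 
   S1     S2   S2   S3 
   S2     S2   S2   S4 
   S3     S5   S6   S7 
   S4     S5   S5   S7 
   S5     S5   S5   S8 
   S6     S6   S6   S9 
   S7    S10   S9  S11 
   S8    S10  S10  S11 
   S9     S9   S9  S12 
   S10   S10  S10  S13 
   S11   S14  S12  S15 
 * S12   S12  S12  S16 
   S13   S14  S14  S15 
   S14   S14  S14  S17 
   S15    S0  S16  S18 
   S16   S16  S16  S19 
   S17    S0   S0  S18 
   S18    S2  S19   S3 
   S19   S19  S19   S6 
(> = start, * = accepting)

start=S0; accept=S12; S0-a->S0; S0-b->S0; S0-c->S1; S1-a->S2; S1-b->S2; S1-c->S3; S2-a->S2; S2-b->S2; S2-c->S4; S3-a->S5; S3-b->S6; S3-c->S7; S4-a->S5; S4-b->S5; S4-c->S7; S5-a->S5; S5-b->S5; S5-c->S8; S6-a->S6; S6-b->S6; S6-c->S9; S7-a->S10; S7-b->S9; S7-c->S11; S8-a->S10; S8-b->S10; S8-c->S11; S9-a->S9; S9-b->S9; S9-c->S12; S10-a->S10; S10-b->S10; S10-c->S13; S11-a->S14; S11-b->S12; S11-c->S15; S12-a->S12; S12-b->S12; S12-c->S16; S13-a->S14; S13-b->S14; S13-c->S15; S14-a->S14; S14-b->S14; S14-c->S17; S15-a->S0; S15-b->S16; S15-c->S18; S16-a->S16; S16-b->S16; S16-c->S19; S17-a->S0; S17-b->S0; S17-c->S18; S18-a->S2; S18-b->S19; S18-c->S3; S19-a->S19; S19-b->S19; S19-c->S6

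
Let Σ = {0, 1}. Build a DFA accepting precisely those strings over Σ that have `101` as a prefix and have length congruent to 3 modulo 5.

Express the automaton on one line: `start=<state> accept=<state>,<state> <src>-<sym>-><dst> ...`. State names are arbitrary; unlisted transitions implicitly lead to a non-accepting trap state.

start=q0 accept=q4 q0-0->q1 q0-1->q2 q1-0->q1 q1-1->q1 q2-0->q3 q2-1->q1 q3-0->q1 q3-1->q4 q4-0->q5 q4-1->q5 q5-0->q6 q5-1->q6 q6-0->q7 q6-1->q7 q7-0->q8 q7-1->q8 q8-0->q4 q8-1->q4

Build one automaton per condition and run them in lockstep. One (5 states) tracks whether the input so far still matches the prefix `101`; the other (5 states) tracks the input length modulo 5. Each combined state is a pair, one component from each; accept when both components accept. Minimizing collapses redundant product states.
        0   1  
>  q0   q1  q2 
   q1   q1  q1 
   q2   q3  q1 
   q3   q1  q4 
 * q4   q5  q5 
   q5   q6  q6 
   q6   q7  q7 
   q7   q8  q8 
   q8   q4  q4 
(> = start, * = accepting)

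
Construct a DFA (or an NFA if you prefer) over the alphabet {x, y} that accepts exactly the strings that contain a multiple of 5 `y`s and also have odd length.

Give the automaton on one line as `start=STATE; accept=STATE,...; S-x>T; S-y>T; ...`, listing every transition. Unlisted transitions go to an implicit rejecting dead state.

start=s0; accept=s1; s0-x>s1; s0-y>s2; s1-x>s0; s1-y>s3; s2-x>s3; s2-y>s4; s3-x>s2; s3-y>s5; s4-x>s5; s4-y>s6; s5-x>s4; s5-y>s7; s6-x>s7; s6-y>s8; s7-x>s6; s7-y>s9; s8-x>s9; s8-y>s1; s9-x>s8; s9-y>s0

Build one automaton per condition and run them in lockstep. The first has 5 states tracking the count of `y`s modulo 5; the second has 2 states tracking the input length modulo 2. A product state is a pair (one from each), accepting exactly when both do.
A 10-state machine:
        x   y  
>  s0   s1  s2 
 * s1   s0  s3 
   s2   s3  s4 
   s3   s2  s5 
   s4   s5  s6 
   s5   s4  s7 
   s6   s7  s8 
   s7   s6  s9 
   s8   s9  s1 
   s9   s8  s0 
(> = start, * = accepting)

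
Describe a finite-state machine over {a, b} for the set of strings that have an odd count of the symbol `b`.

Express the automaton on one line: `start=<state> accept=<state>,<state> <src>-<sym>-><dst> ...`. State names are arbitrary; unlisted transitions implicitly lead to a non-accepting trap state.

start=q0 accept=q1 q0-a->q0 q0-b->q1 q1-a->q1 q1-b->q0

Keep the running count of `b`s modulo 2: each `b` advances along the cycle q0 → q1 → q0 while other symbols loop. Accept at q1.
        a   b  
>  q0   q0  q1 
 * q1   q1  q0 
(> = start, * = accepting)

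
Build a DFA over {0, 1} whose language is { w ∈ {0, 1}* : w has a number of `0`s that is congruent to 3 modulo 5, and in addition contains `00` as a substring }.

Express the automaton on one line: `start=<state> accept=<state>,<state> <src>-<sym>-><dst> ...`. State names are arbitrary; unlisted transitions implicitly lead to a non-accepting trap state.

start=A accept=E A-0->B A-1->A B-0->C B-1->D C-0->E C-1->C D-0->F D-1->D E-0->G E-1->E F-0->E F-1->H G-0->I G-1->G H-0->J H-1->H I-0->K I-1->I J-0->G J-1->L K-0->C K-1->K L-0->M L-1->L M-0->I M-1->N N-0->O N-1->N O-0->K O-1->A

Handle the two conditions separately and then intersect. One (5 states) tracks the count of `0`s modulo 5; the other (3 states) tracks whether and how much of `00` has been seen. Each combined state is a pair, one component from each; accept when both components accept.
       0  1 
>  A   B  A 
   B   C  D 
   C   E  C 
   D   F  D 
 * E   G  E 
   F   E  H 
   G   I  G 
   H   J  H 
   I   K  I 
   J   G  L 
   K   C  K 
   L   M  L 
   M   I  N 
   N   O  N 
   O   K  A 
(> = start, * = accepting)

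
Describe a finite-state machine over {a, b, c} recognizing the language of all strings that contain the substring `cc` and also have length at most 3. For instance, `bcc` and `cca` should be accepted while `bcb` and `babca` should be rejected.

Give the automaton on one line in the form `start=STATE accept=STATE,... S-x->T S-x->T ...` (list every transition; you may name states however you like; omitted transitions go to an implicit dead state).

Handle the two conditions separately and then intersect. One (3 states) tracks whether and how much of `cc` has been seen; the other (5 states) tracks the input length, saturating at 4. Each combined state is a pair, one component from each; accept when both components accept.
          a    b    c  
>  s0     s1   s1   s2 
   s1     s3   s3   s4 
   s2     s3   s3   s5 
   s3     s6   s6   s7 
   s4     s6   s6   s8 
 * s5     s8   s8   s8 
   s6     s9   s9  s10 
   s7     s9   s9  s11 
 * s8    s11  s11  s11 
   s9     s9   s9  s10 
   s10    s9   s9  s11 
   s11   s11  s11  s11 
(> = start, * = accepting)

start=s0 accept=s5,s8 s0-a->s1 s0-b->s1 s0-c->s2 s1-a->s3 s1-b->s3 s1-c->s4 s2-a->s3 s2-b->s3 s2-c->s5 s3-a->s6 s3-b->s6 s3-c->s7 s4-a->s6 s4-b->s6 s4-c->s8 s5-a->s8 s5-b->s8 s5-c->s8 s6-a->s9 s6-b->s9 s6-c->s10 s7-a->s9 s7-b->s9 s7-c->s11 s8-a->s11 s8-b->s11 s8-c->s11 s9-a->s9 s9-b->s9 s9-c->s10 s10-a->s9 s10-b->s9 s10-c->s11 s11-a->s11 s11-b->s11 s11-c->s11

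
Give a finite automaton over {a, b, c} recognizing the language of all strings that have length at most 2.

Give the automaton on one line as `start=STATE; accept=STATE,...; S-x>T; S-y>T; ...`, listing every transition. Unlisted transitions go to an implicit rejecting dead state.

start=q0; accept=q0,q1,q2; q0-a>q1; q0-b>q1; q0-c>q1; q1-a>q2; q1-b>q2; q1-c>q2; q2-a>q3; q2-b>q3; q2-c>q3; q3-a>q3; q3-b>q3; q3-c>q3

We only need to distinguish lengths 0, 1, …, 2, and '>2'. Chain q0 → q1 → q2 → q3 on every symbol, with q3 looping. Accepting states: {q0, q1, q2}.
4 states suffice.
        a   b   c  
>* q0   q1  q1  q1 
 * q1   q2  q2  q2 
 * q2   q3  q3  q3 
   q3   q3  q3  q3 
(> = start, * = accepting)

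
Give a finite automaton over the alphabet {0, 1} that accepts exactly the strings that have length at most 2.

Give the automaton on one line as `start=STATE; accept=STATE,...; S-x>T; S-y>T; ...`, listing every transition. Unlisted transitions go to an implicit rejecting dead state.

Count input length up to 3: every symbol moves from q0 toward q3, which means 'more than 2' and absorbs. Accept from {q0, q1, q2}.
4 states suffice.
        0   1  
>* q0   q1  q1 
 * q1   q2  q2 
 * q2   q3  q3 
   q3   q3  q3 
(> = start, * = accepting)

start=q0; accept=q0,q1,q2; q0-0>q1; q0-1>q1; q1-0>q2; q1-1>q2; q2-0>q3; q2-1>q3; q3-0>q3; q3-1>q3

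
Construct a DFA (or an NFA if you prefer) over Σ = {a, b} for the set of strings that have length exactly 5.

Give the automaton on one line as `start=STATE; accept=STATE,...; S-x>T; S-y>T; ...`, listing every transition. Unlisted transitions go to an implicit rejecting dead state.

Count input length up to 6: every symbol moves from q0 toward q6, which means 'more than 5' and absorbs. Accept from {q5}.
A 7-state machine:
        a   b  
>  q0   q1  q1 
   q1   q2  q2 
   q2   q3  q3 
   q3   q4  q4 
   q4   q5  q5 
 * q5   q6  q6 
   q6   q6  q6 
(> = start, * = accepting)

start=q0; accept=q5; q0-a>q1; q0-b>q1; q1-a>q2; q1-b>q2; q2-a>q3; q2-b>q3; q3-a>q4; q3-b>q4; q4-a>q5; q4-b>q5; q5-a>q6; q5-b>q6; q6-a>q6; q6-b>q6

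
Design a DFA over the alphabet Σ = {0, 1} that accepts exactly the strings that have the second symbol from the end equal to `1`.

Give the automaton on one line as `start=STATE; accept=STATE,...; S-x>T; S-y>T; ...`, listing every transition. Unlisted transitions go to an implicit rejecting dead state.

A DFA must remember the last 2 symbols (since which symbol is second-to-last isn't known until the input ends). Use one state per possible window of the last ≤2 symbols; accept from those whose window starts with `1`.
7 states suffice.
        0   1  
>  S0   S1  S2 
   S1   S3  S4 
   S2   S5  S6 
   S3   S3  S4 
   S4   S5  S6 
 * S5   S3  S4 
 * S6   S5  S6 
(> = start, * = accepting)

start=S0; accept=S5,S6; S0-0>S1; S0-1>S2; S1-0>S3; S1-1>S4; S2-0>S5; S2-1>S6; S3-0>S3; S3-1>S4; S4-0>S5; S4-1>S6; S5-0>S3; S5-1>S4; S6-0>S5; S6-1>S6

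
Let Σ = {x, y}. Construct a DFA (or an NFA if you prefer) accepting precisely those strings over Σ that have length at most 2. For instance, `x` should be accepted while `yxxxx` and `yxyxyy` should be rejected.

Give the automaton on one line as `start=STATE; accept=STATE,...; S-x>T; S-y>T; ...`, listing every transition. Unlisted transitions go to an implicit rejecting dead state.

start=A; accept=A,B,C; A-x>B; A-y>B; B-x>C; B-y>C; C-x>D; C-y>D; D-x>D; D-y>D

Count input length up to 3: every symbol moves from A toward D, which means 'more than 2' and absorbs. Accept from {A, B, C}.
With 4 states:
       x  y 
>* A   B  B 
 * B   C  C 
 * C   D  D 
   D   D  D 
(> = start, * = accepting)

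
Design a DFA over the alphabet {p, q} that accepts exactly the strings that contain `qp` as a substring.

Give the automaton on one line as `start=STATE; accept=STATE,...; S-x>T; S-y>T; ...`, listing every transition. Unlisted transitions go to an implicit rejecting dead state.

start=A; accept=C; A-p>A; A-q>B; B-p>C; B-q>B; C-p>C; C-q>C

Track how much of `qp` has been matched so far: state A is no progress, C is the absorbing accept state reached once `qp` has occurred. Intermediate states record partial matches; on a mismatch, fall back to the longest reusable overlap.
With 3 states:
       p  q 
>  A   A  B 
   B   C  B 
 * C   C  C 
(> = start, * = accepting)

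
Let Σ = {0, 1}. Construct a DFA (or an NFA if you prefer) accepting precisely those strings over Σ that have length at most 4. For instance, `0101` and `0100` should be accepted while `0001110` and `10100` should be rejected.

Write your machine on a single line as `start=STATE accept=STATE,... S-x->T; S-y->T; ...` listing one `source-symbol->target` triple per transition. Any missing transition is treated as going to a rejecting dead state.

start=A; accept=A,B,C,D,E; A-0->B; A-1->B; B-0->C; B-1->C; C-0->D; C-1->D; D-0->E; D-1->E; E-0->F; E-1->F; F-0->F; F-1->F

Count input length up to 5: every symbol moves from A toward F, which means 'more than 4' and absorbs. Accept from {A, B, C, D, E}.
With 6 states:
       0  1 
>* A   B  B 
 * B   C  C 
 * C   D  D 
 * D   E  E 
 * E   F  F 
   F   F  F 
(> = start, * = accepting)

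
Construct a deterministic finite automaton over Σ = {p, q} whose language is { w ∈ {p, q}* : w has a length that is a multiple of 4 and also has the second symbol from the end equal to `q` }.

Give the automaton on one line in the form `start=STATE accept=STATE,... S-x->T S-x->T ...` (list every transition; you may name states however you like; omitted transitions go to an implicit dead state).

start=A accept=F A-p->B A-q->B B-p->C B-q->C C-p->D C-q->E D-p->A D-q->A E-p->F E-q->F F-p->B F-q->B

Run two small machines in parallel and take their product. The first has 4 states tracking the input length modulo 4; the second has 7 states tracking the last 2 symbols read. A product state is a pair (one from each), accepting exactly when both do. Equivalent product states are then merged.
With 6 states:
       p  q 
>  A   B  B 
   B   C  C 
   C   D  E 
   D   A  A 
   E   F  F 
 * F   B  B 
(> = start, * = accepting)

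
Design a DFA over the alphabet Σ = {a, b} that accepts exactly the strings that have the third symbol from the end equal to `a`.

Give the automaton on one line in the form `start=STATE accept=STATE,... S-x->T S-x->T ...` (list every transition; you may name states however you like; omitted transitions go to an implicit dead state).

A DFA must remember the last 3 symbols (since which symbol is third-to-last isn't known until the input ends). Use one state per possible window of the last ≤3 symbols; accept from those whose window starts with `a`.
A 15-state machine:
          a    b  
>  s0     s1   s2 
   s1     s3   s4 
   s2     s5   s6 
   s3     s7   s8 
   s4     s9  s10 
   s5    s11  s12 
   s6    s13  s14 
 * s7     s7   s8 
 * s8     s9  s10 
 * s9    s11  s12 
 * s10   s13  s14 
   s11    s7   s8 
   s12    s9  s10 
   s13   s11  s12 
   s14   s13  s14 
(> = start, * = accepting)

start=s0 accept=s7,s8,s9,s10 s0-a->s1 s0-b->s2 s1-a->s3 s1-b->s4 s2-a->s5 s2-b->s6 s3-a->s7 s3-b->s8 s4-a->s9 s4-b->s10 s5-a->s11 s5-b->s12 s6-a->s13 s6-b->s14 s7-a->s7 s7-b->s8 s8-a->s9 s8-b->s10 s9-a->s11 s9-b->s12 s10-a->s13 s10-b->s14 s11-a->s7 s11-b->s8 s12-a->s9 s12-b->s10 s13-a->s11 s13-b->s12 s14-a->s13 s14-b->s14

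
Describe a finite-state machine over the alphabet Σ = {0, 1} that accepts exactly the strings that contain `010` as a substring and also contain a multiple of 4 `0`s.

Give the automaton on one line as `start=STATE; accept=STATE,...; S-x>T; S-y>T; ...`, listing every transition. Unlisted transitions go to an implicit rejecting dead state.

start=A; accept=N; A-0>B; A-1>A; B-0>C; B-1>D; C-0>E; C-1>F; D-0>G; D-1>H; E-0>I; E-1>J; F-0>K; F-1>L; G-0>K; G-1>G; H-0>C; H-1>H; I-0>B; I-1>M; J-0>N; J-1>O; K-0>N; K-1>K; L-0>E; L-1>L; M-0>P; M-1>A; N-0>P; N-1>N; O-0>I; O-1>O; P-0>G; P-1>P

Run two small machines in parallel and take their product. The first has 4 states tracking whether and how much of `010` has been seen; the second has 4 states tracking the count of `0`s modulo 4. A product state is a pair (one from each), accepting exactly when both do.
16 states suffice.
       0  1 
>  A   B  A 
   B   C  D 
   C   E  F 
   D   G  H 
   E   I  J 
   F   K  L 
   G   K  G 
   H   C  H 
   I   B  M 
   J   N  O 
   K   N  K 
   L   E  L 
   M   P  A 
 * N   P  N 
   O   I  O 
   P   G  P 
(> = start, * = accepting)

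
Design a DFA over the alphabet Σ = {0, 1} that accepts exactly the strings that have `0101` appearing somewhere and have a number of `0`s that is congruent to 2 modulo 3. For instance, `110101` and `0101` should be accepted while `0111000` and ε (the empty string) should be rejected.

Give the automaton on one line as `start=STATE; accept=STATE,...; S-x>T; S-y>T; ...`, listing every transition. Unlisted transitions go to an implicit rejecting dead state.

start=A; accept=L; A-0>B; A-1>A; B-0>C; B-1>D; C-0>E; C-1>F; D-0>G; D-1>H; E-0>B; E-1>I; F-0>J; F-1>K; G-0>E; G-1>L; H-0>C; H-1>H; I-0>M; I-1>A; J-0>B; J-1>N; K-0>E; K-1>K; L-0>N; L-1>L; M-0>C; M-1>O; N-0>O; N-1>N; O-0>L; O-1>O

Build one automaton per condition and run them in lockstep. The first has 5 states tracking whether and how much of `0101` has been seen; the second has 3 states tracking the count of `0`s modulo 3. A product state is a pair (one from each), accepting exactly when both do.
With 15 states:
       0  1 
>  A   B  A 
   B   C  D 
   C   E  F 
   D   G  H 
   E   B  I 
   F   J  K 
   G   E  L 
   H   C  H 
   I   M  A 
   J   B  N 
   K   E  K 
 * L   N  L 
   M   C  O 
   N   O  N 
   O   L  O 
(> = start, * = accepting)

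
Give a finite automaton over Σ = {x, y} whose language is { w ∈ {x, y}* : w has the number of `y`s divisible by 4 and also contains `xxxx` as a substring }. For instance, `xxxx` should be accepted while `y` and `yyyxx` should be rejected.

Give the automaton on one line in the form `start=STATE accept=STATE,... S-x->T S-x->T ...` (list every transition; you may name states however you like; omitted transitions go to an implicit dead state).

start=s0 accept=s10 s0-x->s1 s0-y->s2 s1-x->s3 s1-y->s2 s2-x->s4 s2-y->s5 s3-x->s6 s3-y->s2 s4-x->s7 s4-y->s5 s5-x->s8 s5-y->s9 s6-x->s10 s6-y->s2 s7-x->s11 s7-y->s5 s8-x->s12 s8-y->s9 s9-x->s13 s9-y->s0 s10-x->s10 s10-y->s14 s11-x->s14 s11-y->s5 s12-x->s15 s12-y->s9 s13-x->s16 s13-y->s0 s14-x->s14 s14-y->s17 s15-x->s17 s15-y->s9 s16-x->s18 s16-y->s0 s17-x->s17 s17-y->s19 s18-x->s19 s18-y->s0 s19-x->s19 s19-y->s10

Run two small machines in parallel and take their product. The first has 4 states tracking the count of `y`s modulo 4; the second has 5 states tracking whether and how much of `xxxx` has been seen. A product state is a pair (one from each), accepting exactly when both do.
With 20 states:
          x    y  
>  s0     s1   s2 
   s1     s3   s2 
   s2     s4   s5 
   s3     s6   s2 
   s4     s7   s5 
   s5     s8   s9 
   s6    s10   s2 
   s7    s11   s5 
   s8    s12   s9 
   s9    s13   s0 
 * s10   s10  s14 
   s11   s14   s5 
   s12   s15   s9 
   s13   s16   s0 
   s14   s14  s17 
   s15   s17   s9 
   s16   s18   s0 
   s17   s17  s19 
   s18   s19   s0 
   s19   s19  s10 
(> = start, * = accepting)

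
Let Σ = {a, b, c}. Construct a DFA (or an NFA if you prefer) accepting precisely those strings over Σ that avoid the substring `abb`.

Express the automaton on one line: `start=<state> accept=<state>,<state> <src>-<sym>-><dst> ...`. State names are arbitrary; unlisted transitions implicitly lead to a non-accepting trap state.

This is the complement of 'contains `abb`'. Use the same substring-matching states — q0 through q3 holding how much of `abb` has just been matched — but flip the accepting set: everything except the trap q3 accepts.
With 4 states:
        a   b   c  
>* q0   q1  q0  q0 
 * q1   q1  q2  q0 
 * q2   q1  q3  q0 
   q3   q3  q3  q3 
(> = start, * = accepting)

start=q0 accept=q0,q1,q2 q0-a->q1 q0-b->q0 q0-c->q0 q1-a->q1 q1-b->q2 q1-c->q0 q2-a->q1 q2-b->q3 q2-c->q0 q3-a->q3 q3-b->q3 q3-c->q3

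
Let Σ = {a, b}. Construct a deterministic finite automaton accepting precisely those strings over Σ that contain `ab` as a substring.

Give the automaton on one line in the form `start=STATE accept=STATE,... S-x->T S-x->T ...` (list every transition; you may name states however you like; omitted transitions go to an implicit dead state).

start=s0 accept=s2 s0-a->s1 s0-b->s0 s1-a->s1 s1-b->s2 s2-a->s2 s2-b->s2

States s0..s1 record the length of the longest prefix of `ab` that matches the current input suffix. Reaching s2 means `ab` has been seen, and we stay there forever. Accept from s2.
3 states suffice.
        a   b  
>  s0   s1  s0 
   s1   s1  s2 
 * s2   s2  s2 
(> = start, * = accepting)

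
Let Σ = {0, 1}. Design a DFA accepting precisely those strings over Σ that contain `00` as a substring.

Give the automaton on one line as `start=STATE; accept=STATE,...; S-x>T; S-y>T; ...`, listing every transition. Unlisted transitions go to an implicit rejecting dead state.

States q0..q1 record the length of the longest prefix of `00` that matches the current input suffix. Reaching q2 means `00` has been seen, and we stay there forever. Accept from q2.
A 3-state machine:
        0   1  
>  q0   q1  q0 
   q1   q2  q0 
 * q2   q2  q2 
(> = start, * = accepting)

start=q0; accept=q2; q0-0>q1; q0-1>q0; q1-0>q2; q1-1>q0; q2-0>q2; q2-1>q2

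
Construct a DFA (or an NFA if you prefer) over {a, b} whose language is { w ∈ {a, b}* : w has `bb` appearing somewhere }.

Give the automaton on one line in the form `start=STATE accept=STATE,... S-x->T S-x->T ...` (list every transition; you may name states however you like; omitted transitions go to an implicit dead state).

start=s0 accept=s2 s0-a->s0 s0-b->s1 s1-a->s0 s1-b->s2 s2-a->s2 s2-b->s2

Track how much of `bb` has been matched so far: state s0 is no progress, s2 is the absorbing accept state reached once `bb` has occurred. Intermediate states record partial matches; on a mismatch, fall back to the longest reusable overlap.
        a   b  
>  s0   s0  s1 
   s1   s0  s2 
 * s2   s2  s2 
(> = start, * = accepting)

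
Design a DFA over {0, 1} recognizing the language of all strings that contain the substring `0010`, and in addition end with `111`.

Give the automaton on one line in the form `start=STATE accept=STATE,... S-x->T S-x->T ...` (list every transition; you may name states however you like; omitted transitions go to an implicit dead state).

start=A accept=H A-0->B A-1->A B-0->C B-1->A C-0->C C-1->D D-0->E D-1->A E-0->E E-1->F F-0->E F-1->G G-0->E G-1->H H-0->E H-1->H

Build one automaton per condition and run them in lockstep. One (5 states) tracks whether and how much of `0010` has been seen; the other (4 states) tracks how much of the suffix `111` has currently been matched. Each combined state is a pair, one component from each; accept when both components accept. Minimizing collapses redundant product states.
With 8 states:
       0  1 
>  A   B  A 
   B   C  A 
   C   C  D 
   D   E  A 
   E   E  F 
   F   E  G 
   G   E  H 
 * H   E  H 
(> = start, * = accepting)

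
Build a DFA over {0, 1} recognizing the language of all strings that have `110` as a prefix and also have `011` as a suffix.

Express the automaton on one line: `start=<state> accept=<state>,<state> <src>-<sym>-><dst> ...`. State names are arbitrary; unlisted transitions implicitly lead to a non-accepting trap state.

start=q0 accept=q9 q0-0->q1 q0-1->q2 q1-0->q1 q1-1->q3 q2-0->q1 q2-1->q4 q3-0->q1 q3-1->q5 q4-0->q6 q4-1->q7 q5-0->q1 q5-1->q7 q6-0->q6 q6-1->q8 q7-0->q1 q7-1->q7 q8-0->q6 q8-1->q9 q9-0->q6 q9-1->q10 q10-0->q6 q10-1->q10

Build one automaton per condition and run them in lockstep. The first has 5 states tracking whether the input so far still matches the prefix `110`; the second has 4 states tracking how much of the suffix `011` has currently been matched. A product state is a pair (one from each), accepting exactly when both do.
With 11 states:
          0    1  
>  q0     q1   q2 
   q1     q1   q3 
   q2     q1   q4 
   q3     q1   q5 
   q4     q6   q7 
   q5     q1   q7 
   q6     q6   q8 
   q7     q1   q7 
   q8     q6   q9 
 * q9     q6  q10 
   q10    q6  q10 
(> = start, * = accepting)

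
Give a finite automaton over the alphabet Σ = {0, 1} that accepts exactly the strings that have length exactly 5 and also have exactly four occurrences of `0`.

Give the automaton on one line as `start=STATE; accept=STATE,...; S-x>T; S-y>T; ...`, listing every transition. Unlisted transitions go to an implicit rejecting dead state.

start=s0; accept=s10; s0-0>s1; s0-1>s2; s1-0>s3; s1-1>s4; s2-0>s4; s2-1>s5; s3-0>s6; s3-1>s7; s4-0>s7; s4-1>s5; s5-0>s5; s5-1>s5; s6-0>s8; s6-1>s9; s7-0>s9; s7-1>s5; s8-0>s5; s8-1>s10; s9-0>s10; s9-1>s5; s10-0>s5; s10-1>s5

Build one automaton per condition and run them in lockstep. The first has 7 states tracking the input length, saturating at 6; the second has 6 states tracking the count of `0`s, saturating at 5. A product state is a pair (one from each), accepting exactly when both do. Minimizing collapses redundant product states.
11 states suffice.
          0    1  
>  s0     s1   s2 
   s1     s3   s4 
   s2     s4   s5 
   s3     s6   s7 
   s4     s7   s5 
   s5     s5   s5 
   s6     s8   s9 
   s7     s9   s5 
   s8     s5  s10 
   s9    s10   s5 
 * s10    s5   s5 
(> = start, * = accepting)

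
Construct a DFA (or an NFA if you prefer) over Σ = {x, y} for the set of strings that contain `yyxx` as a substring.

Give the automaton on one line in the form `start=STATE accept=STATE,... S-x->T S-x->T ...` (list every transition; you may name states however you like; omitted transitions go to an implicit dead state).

Track how much of `yyxx` has been matched so far: state q0 is no progress, q4 is the absorbing accept state reached once `yyxx` has occurred. Intermediate states record partial matches; on a mismatch, fall back to the longest reusable overlap.
A 5-state machine:
        x   y  
>  q0   q0  q1 
   q1   q0  q2 
   q2   q3  q2 
   q3   q4  q1 
 * q4   q4  q4 
(> = start, * = accepting)

start=q0 accept=q4 q0-x->q0 q0-y->q1 q1-x->q0 q1-y->q2 q2-x->q3 q2-y->q2 q3-x->q4 q3-y->q1 q4-x->q4 q4-y->q4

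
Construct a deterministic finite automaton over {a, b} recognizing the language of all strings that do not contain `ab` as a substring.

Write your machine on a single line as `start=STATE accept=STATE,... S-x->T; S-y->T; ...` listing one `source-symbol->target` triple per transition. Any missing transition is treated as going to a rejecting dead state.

This is the complement of 'contains `ab`'. Use the same substring-matching states — s0 through s2 holding how much of `ab` has just been matched — but flip the accepting set: everything except the trap s2 accepts.
A 3-state machine:
        a   b  
>* s0   s1  s0 
 * s1   s1  s2 
   s2   s2  s2 
(> = start, * = accepting)

start=s0; accept=s0,s1; s0-a->s1; s0-b->s0; s1-a->s1; s1-b->s2; s2-a->s2; s2-b->s2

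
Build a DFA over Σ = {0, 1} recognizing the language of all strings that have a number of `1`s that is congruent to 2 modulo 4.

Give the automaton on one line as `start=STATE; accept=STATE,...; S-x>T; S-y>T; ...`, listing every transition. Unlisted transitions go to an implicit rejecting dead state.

Keep the running count of `1`s modulo 4: each `1` advances along the cycle A → B → C → D → A while other symbols loop. Accept at C.
       0  1 
>  A   A  B 
   B   B  C 
 * C   C  D 
   D   D  A 
(> = start, * = accepting)

start=A; accept=C; A-0>A; A-1>B; B-0>B; B-1>C; C-0>C; C-1>D; D-0>D; D-1>A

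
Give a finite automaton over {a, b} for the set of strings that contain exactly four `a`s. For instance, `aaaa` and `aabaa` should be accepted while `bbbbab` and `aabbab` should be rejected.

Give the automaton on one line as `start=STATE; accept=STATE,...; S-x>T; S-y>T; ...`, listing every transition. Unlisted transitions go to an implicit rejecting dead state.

Count `a`s, saturating at 5: states S0 through S4 mean 0 through 4 `a`s seen; S5 means more than 4. Each `a` increments (capped at S5); other symbols loop. Accept from {S4}.
        a   b  
>  S0   S1  S0 
   S1   S2  S1 
   S2   S3  S2 
   S3   S4  S3 
 * S4   S5  S4 
   S5   S5  S5 
(> = start, * = accepting)

start=S0; accept=S4; S0-a>S1; S0-b>S0; S1-a>S2; S1-b>S1; S2-a>S3; S2-b>S2; S3-a>S4; S3-b>S3; S4-a>S5; S4-b>S4; S5-a>S5; S5-b>S5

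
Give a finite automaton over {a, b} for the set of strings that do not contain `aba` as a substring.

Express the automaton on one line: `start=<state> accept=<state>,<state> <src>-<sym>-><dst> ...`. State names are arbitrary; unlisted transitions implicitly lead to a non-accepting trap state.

start=q0 accept=q0,q1,q2 q0-a->q1 q0-b->q0 q1-a->q1 q1-b->q2 q2-a->q3 q2-b->q0 q3-a->q3 q3-b->q3

Track partial matches of the forbidden pattern `aba`. State q3 is a dead state reached once `aba` has occurred; every other state accepts. q0 means no part of `aba` is currently matched.
4 states suffice.
        a   b  
>* q0   q1  q0 
 * q1   q1  q2 
 * q2   q3  q0 
   q3   q3  q3 
(> = start, * = accepting)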